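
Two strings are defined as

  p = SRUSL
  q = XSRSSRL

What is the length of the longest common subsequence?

Let dp[i][j] be the LCS length of the first i characters of p and the first j characters of q. dp[i][j] = dp[i-1][j-1]+1 when the i-th and j-th characters match, else max(dp[i-1][j], dp[i][j-1]).
    ·  X  S  R  S  S  R  L
 ·  0  0  0  0  0  0  0  0
 S  0  0  1  1  1  1  1  1
 R  0  0  1  2  2  2  2  2
 U  0  0  1  2  2  2  2  2
 S  0  0  1  2  3  3  3  3
 L  0  0  1  2  3  3  3  4
dp[5][7] = 4. One LCS (by backtracking along matches): SRSL.

4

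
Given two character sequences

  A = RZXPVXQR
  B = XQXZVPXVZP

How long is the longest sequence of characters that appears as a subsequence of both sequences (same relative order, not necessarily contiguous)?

3

Pick Z at A[2]=B[4]; then X at A[3]=B[7]; then P at A[4]=B[10]; all 3 characters appear in both, in order. Since dp[8][10] = 3, nothing longer is possible.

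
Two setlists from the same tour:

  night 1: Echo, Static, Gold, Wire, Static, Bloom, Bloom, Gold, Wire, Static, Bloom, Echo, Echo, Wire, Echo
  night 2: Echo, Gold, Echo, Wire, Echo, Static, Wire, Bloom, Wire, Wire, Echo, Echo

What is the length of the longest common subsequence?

Match Echo (night 1 #1, night 2 #1); then Gold (night 1 #3, night 2 #2); then Wire (night 1 #4, night 2 #4); then Static (night 1 #5, night 2 #6); then Bloom (night 1 #6, night 2 #8); then Wire (night 1 #9, night 2 #10); then Echo (night 1 #13, night 2 #11); then Echo (night 1 #15, night 2 #12) — 8 songs in the same relative order in both. The LCS DP gives dp[15][12] = 8, so this is optimal.

8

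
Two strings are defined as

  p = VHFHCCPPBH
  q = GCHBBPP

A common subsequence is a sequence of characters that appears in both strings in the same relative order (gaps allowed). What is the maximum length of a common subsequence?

Let dp[i][j] be the LCS length of the first i characters of p and the first j characters of q. dp[i][j] = dp[i-1][j-1]+1 when the i-th and j-th characters match, else max(dp[i-1][j], dp[i][j-1]).
    ·  G  C  H  B  B  P  P
 ·  0  0  0  0  0  0  0  0
 V  0  0  0  0  0  0  0  0
 H  0  0  0  1  1  1  1  1
 F  0  0  0  1  1  1  1  1
 H  0  0  0  1  1  1  1  1
 C  0  0  1  1  1  1  1  1
 C  0  0  1  1  1  1  1  1
 P  0  0  1  1  1  1  2  2
 P  0  0  1  1  1  1  2  3
 B  0  0  1  1  2  2  2  3
 H  0  0  1  2  2  2  2  3
dp[10][7] = 3. One LCS (by backtracking along matches): HPP.

3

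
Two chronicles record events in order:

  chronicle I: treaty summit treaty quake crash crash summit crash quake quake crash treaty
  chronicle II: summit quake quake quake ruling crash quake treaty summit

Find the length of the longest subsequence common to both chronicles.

One common subsequence of length 6: summit [2,1] → quake [4,2] → quake [9,3] → quake [10,4] → crash [11,6] → treaty [12,8], and the DP table's final entry dp[12][9] is also 6, so no common subsequence is longer.

6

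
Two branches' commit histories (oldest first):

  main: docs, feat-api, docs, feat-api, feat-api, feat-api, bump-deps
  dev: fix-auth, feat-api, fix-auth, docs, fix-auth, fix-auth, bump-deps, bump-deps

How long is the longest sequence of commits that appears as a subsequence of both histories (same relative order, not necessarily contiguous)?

3

Pick feat-api at main[2]=dev[2], docs at main[3]=dev[4], bump-deps at main[7]=dev[8]; all 3 commits appear in both, in order. The LCS DP gives dp[7][8] = 3, so this is optimal.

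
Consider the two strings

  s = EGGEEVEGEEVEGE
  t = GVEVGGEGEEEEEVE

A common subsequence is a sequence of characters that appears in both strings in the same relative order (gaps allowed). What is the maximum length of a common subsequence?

10

One common subsequence of length 10: E (s #1, t #3), G (s #2, t #6), G (s #3, t #8), E (s #4, t #9), E (s #5, t #10), E (s #7, t #11), E (s #9, t #12), E (s #10, t #13), V (s #11, t #14), E (s #14, t #15), and the DP table's final entry dp[14][15] is also 10, so no common subsequence is longer.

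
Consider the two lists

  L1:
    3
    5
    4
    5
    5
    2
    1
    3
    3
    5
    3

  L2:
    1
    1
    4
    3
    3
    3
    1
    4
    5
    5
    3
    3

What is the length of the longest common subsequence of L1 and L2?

6

One common subsequence of length 6: 3 (L1 #1, L2 #6) → 4 (L1 #3, L2 #8) → 5 (L1 #4, L2 #9) → 5 (L1 #5, L2 #10) → 3 (L1 #9, L2 #11) → 3 (L1 #11, L2 #12). dp[11][12] = 6 confirms this is the maximum.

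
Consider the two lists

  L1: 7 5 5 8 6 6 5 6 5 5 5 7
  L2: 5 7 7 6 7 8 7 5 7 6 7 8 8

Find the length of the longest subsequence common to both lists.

5

Pick 7 (L1 #1, L2 #5); then 8 (L1 #4, L2 #6); then 5 (L1 #7, L2 #8); then 6 (L1 #8, L2 #10); then 7 (L1 #12, L2 #11); all 5 values appear in both, in order. The LCS DP gives dp[12][13] = 5, so this is optimal.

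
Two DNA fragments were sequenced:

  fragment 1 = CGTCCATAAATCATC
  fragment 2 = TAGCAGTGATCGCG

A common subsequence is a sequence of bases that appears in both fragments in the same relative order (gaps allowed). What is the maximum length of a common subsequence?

8

Pick G [2,3]; then C [5,4]; then A [6,5]; then T [7,7]; then A [10,9]; then T [11,10]; then C [12,11]; then C [15,13]; all 8 bases appear in both, in order, and the DP table's final entry dp[15][14] is also 8, so no common subsequence is longer.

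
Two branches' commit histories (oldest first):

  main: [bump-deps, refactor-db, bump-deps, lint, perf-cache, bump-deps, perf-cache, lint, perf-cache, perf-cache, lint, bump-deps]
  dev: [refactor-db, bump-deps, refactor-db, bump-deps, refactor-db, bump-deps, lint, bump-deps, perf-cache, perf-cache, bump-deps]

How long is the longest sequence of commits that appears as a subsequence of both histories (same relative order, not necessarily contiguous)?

8

Taking bump-deps at main[1]=dev[4] → refactor-db at main[2]=dev[5] → bump-deps at main[3]=dev[6] → lint at main[4]=dev[7] → bump-deps at main[6]=dev[8] → perf-cache at main[9]=dev[9] → perf-cache at main[10]=dev[10] → bump-deps at main[12]=dev[11] gives a common subsequence of length 8. dp[12][11] = 8 confirms this is the maximum.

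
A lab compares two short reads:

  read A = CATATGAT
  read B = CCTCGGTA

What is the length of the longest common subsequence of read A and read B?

Match C (read A #1, read B #2); then T (read A #3, read B #3); then T (read A #5, read B #7); then A (read A #7, read B #8) — 4 bases in the same relative order in both. dp[8][8] = 4 confirms this is the maximum.

4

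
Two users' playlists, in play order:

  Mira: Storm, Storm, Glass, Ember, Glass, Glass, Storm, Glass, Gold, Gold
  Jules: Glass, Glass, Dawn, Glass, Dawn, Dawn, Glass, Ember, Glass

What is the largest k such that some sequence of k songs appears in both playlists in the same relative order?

One common subsequence of length 4: Glass (Mira #3, Jules #2) → Glass (Mira #5, Jules #4) → Glass (Mira #6, Jules #7) → Glass (Mira #8, Jules #9). Since dp[10][9] = 4, nothing longer is possible.

4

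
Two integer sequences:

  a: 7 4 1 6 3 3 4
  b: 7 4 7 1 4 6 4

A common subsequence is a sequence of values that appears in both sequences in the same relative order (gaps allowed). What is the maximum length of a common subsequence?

5

Let dp[i][j] be the LCS length of the first i values of a and the first j values of b. dp[i][j] = dp[i-1][j-1]+1 when the i-th and j-th values match, else max(dp[i-1][j], dp[i][j-1]).
    ·  7  4  7  1  4  6  4
 ·  0  0  0  0  0  0  0  0
 7  0  1  1  1  1  1  1  1
 4  0  1  2  2  2  2  2  2
 1  0  1  2  2  3  3  3  3
 6  0  1  2  2  3  3  4  4
 3  0  1  2  2  3  3  4  4
 3  0  1  2  2  3  3  4  4
 4  0  1  2  2  3  4  4  5
dp[7][7] = 5. One LCS (by backtracking along matches): 7, 4, 1, 6, 4.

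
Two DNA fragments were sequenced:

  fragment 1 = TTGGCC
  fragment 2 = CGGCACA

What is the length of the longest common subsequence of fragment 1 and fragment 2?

One common subsequence of length 4: G [3,2] → G [4,3] → C [5,4] → C [6,6]. Since dp[6][7] = 4, nothing longer is possible.

4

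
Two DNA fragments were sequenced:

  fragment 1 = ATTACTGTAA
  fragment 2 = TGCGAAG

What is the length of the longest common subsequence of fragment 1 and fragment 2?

5

Taking T at fragment 1[2]=fragment 2[1], then C at fragment 1[5]=fragment 2[3], then G at fragment 1[7]=fragment 2[4], then A at fragment 1[9]=fragment 2[5], then A at fragment 1[10]=fragment 2[6] gives a common subsequence of length 5. dp[10][7] = 5 confirms this is the maximum.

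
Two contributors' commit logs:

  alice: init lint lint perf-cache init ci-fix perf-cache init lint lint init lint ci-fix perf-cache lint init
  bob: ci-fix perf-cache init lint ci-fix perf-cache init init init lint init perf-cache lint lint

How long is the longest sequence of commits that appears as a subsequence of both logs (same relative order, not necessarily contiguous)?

9

One common subsequence of length 9: init (alice #1, bob #3), then lint (alice #2, bob #4), then perf-cache (alice #4, bob #6), then init (alice #5, bob #8), then init (alice #8, bob #9), then lint (alice #10, bob #10), then init (alice #11, bob #11), then lint (alice #12, bob #13), then lint (alice #15, bob #14). dp[16][14] = 9 confirms this is the maximum.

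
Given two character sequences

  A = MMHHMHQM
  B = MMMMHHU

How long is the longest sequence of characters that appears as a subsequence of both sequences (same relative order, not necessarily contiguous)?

4

Let dp[i][j] be the LCS length of the first i characters of A and the first j characters of B. dp[i][j] = dp[i-1][j-1]+1 when the i-th and j-th characters match, else max(dp[i-1][j], dp[i][j-1]).
    ·  M  M  M  M  H  H  U
 ·  0  0  0  0  0  0  0  0
 M  0  1  1  1  1  1  1  1
 M  0  1  2  2  2  2  2  2
 H  0  1  2  2  2  3  3  3
 H  0  1  2  2  2  3  4  4
 M  0  1  2  3  3  3  4  4
 H  0  1  2  3  3  4  4  4
 Q  0  1  2  3  3  4  4  4
 M  0  1  2  3  4  4  4  4
dp[8][7] = 4. One LCS (by backtracking along matches): MMHH.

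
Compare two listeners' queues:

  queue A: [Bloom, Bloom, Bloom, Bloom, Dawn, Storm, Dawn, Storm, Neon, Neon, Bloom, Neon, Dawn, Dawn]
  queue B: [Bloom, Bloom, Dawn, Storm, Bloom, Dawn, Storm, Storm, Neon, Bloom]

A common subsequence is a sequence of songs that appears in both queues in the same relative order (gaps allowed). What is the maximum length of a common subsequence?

8

Pick Bloom at queue A[1]=queue B[1], then Bloom at queue A[2]=queue B[2], then Bloom at queue A[4]=queue B[5], then Dawn at queue A[5]=queue B[6], then Storm at queue A[6]=queue B[7], then Storm at queue A[8]=queue B[8], then Neon at queue A[10]=queue B[9], then Bloom at queue A[11]=queue B[10]; all 8 songs appear in both, in order. The LCS DP gives dp[14][10] = 8, so this is optimal.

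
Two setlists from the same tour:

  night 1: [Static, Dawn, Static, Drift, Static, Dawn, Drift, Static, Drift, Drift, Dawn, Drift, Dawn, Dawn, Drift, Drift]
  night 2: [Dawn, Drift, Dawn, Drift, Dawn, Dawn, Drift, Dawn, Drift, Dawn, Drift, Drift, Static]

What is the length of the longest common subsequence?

One common subsequence of length 10: Dawn (night 1 #2, night 2 #1); then Drift (night 1 #4, night 2 #2); then Dawn (night 1 #6, night 2 #3); then Drift (night 1 #7, night 2 #4); then Drift (night 1 #10, night 2 #7); then Dawn (night 1 #11, night 2 #8); then Drift (night 1 #12, night 2 #9); then Dawn (night 1 #14, night 2 #10); then Drift (night 1 #15, night 2 #11); then Drift (night 1 #16, night 2 #12), and the DP table's final entry dp[16][13] is also 10, so no common subsequence is longer.

10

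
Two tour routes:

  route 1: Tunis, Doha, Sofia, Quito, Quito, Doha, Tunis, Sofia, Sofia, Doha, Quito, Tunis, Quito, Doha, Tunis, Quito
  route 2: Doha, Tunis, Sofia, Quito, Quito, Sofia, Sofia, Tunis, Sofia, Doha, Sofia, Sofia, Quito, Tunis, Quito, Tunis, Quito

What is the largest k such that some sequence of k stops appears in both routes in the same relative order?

12

Match Tunis [1,2] → Sofia [3,3] → Quito [4,4] → Quito [5,5] → Doha [6,10] → Sofia [8,11] → Sofia [9,12] → Quito [11,13] → Tunis [12,14] → Quito [13,15] → Tunis [15,16] → Quito [16,17] — 12 stops in the same relative order in both. Since dp[16][17] = 12, nothing longer is possible.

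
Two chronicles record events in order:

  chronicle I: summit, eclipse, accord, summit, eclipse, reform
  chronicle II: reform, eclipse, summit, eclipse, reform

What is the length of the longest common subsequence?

4

Pick eclipse (chronicle I #2, chronicle II #2), summit (chronicle I #4, chronicle II #3), eclipse (chronicle I #5, chronicle II #4), reform (chronicle I #6, chronicle II #5); all 4 events appear in both, in order. dp[6][5] = 4 confirms this is the maximum.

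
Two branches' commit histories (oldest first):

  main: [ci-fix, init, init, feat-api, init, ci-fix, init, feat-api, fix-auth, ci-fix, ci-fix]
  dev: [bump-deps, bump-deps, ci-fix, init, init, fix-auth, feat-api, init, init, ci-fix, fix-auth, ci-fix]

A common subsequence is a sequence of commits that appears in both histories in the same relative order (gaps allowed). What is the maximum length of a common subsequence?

8

Taking ci-fix [1,3] → init [2,4] → init [3,5] → feat-api [4,7] → init [5,9] → ci-fix [6,10] → fix-auth [9,11] → ci-fix [11,12] gives a common subsequence of length 8, and the DP table's final entry dp[11][12] is also 8, so no common subsequence is longer.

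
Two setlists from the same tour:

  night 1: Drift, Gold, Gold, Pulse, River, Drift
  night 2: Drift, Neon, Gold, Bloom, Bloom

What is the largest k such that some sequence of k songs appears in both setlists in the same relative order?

One common subsequence of length 2: Drift (night 1 #1, night 2 #1); then Gold (night 1 #2, night 2 #3). dp[6][5] = 2 confirms this is the maximum.

2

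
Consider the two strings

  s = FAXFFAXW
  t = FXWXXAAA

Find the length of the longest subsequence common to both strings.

Let dp[i][j] be the LCS length of the first i characters of s and the first j characters of t. dp[i][j] = dp[i-1][j-1]+1 when the i-th and j-th characters match, else max(dp[i-1][j], dp[i][j-1]).
    ·  F  X  W  X  X  A  A  A
 ·  0  0  0  0  0  0  0  0  0
 F  0  1  1  1  1  1  1  1  1
 A  0  1  1  1  1  1  2  2  2
 X  0  1  2  2  2  2  2  2  2
 F  0  1  2  2  2  2  2  2  2
 F  0  1  2  2  2  2  2  2  2
 A  0  1  2  2  2  2  3  3  3
 X  0  1  2  2  3  3  3  3  3
 W  0  1  2  3  3  3  3  3  3
dp[8][8] = 3. One LCS (by backtracking along matches): FAA.

3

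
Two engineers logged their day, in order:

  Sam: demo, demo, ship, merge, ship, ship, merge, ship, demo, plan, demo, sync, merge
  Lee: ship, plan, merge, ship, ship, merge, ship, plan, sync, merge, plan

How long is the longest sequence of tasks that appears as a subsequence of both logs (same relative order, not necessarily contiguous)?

Match ship at Sam[3]=Lee[1], then merge at Sam[4]=Lee[3], then ship at Sam[5]=Lee[4], then ship at Sam[6]=Lee[5], then merge at Sam[7]=Lee[6], then ship at Sam[8]=Lee[7], then plan at Sam[10]=Lee[8], then sync at Sam[12]=Lee[9], then merge at Sam[13]=Lee[10] — 9 tasks in the same relative order in both. The LCS DP gives dp[13][11] = 9, so this is optimal.

9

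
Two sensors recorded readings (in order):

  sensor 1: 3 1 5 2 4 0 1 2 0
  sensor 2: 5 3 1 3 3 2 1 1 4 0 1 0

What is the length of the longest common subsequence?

7

Let dp[i][j] be the LCS length of the first i values of sensor 1 and the first j values of sensor 2. dp[i][j] = dp[i-1][j-1]+1 when the i-th and j-th values match, else max(dp[i-1][j], dp[i][j-1]).
    ·  5  3  1  3  3  2  1  1  4  0  1  0
 ·  0  0  0  0  0  0  0  0  0  0  0  0  0
 3  0  0  1  1  1  1  1  1  1  1  1  1  1
 1  0  0  1  2  2  2  2  2  2  2  2  2  2
 5  0  1  1  2  2  2  2  2  2  2  2  2  2
 2  0  1  1  2  2  2  3  3  3  3  3  3  3
 4  0  1  1  2  2  2  3  3  3  4  4  4  4
 0  0  1  1  2  2  2  3  3  3  4  5  5  5
 1  0  1  1  2  2  2  3  4  4  4  5  6  6
 2  0  1  1  2  2  2  3  4  4  4  5  6  6
 0  0  1  1  2  2  2  3  4  4  4  5  6  7
dp[9][12] = 7. One LCS (by backtracking along matches): 3, 1, 2, 4, 0, 1, 0.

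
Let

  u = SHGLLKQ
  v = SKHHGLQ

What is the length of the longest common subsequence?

5

Let dp[i][j] be the LCS length of the first i characters of u and the first j characters of v. dp[i][j] = dp[i-1][j-1]+1 when the i-th and j-th characters match, else max(dp[i-1][j], dp[i][j-1]).
    ·  S  K  H  H  G  L  Q
 ·  0  0  0  0  0  0  0  0
 S  0  1  1  1  1  1  1  1
 H  0  1  1  2  2  2  2  2
 G  0  1  1  2  2  3  3  3
 L  0  1  1  2  2  3  4  4
 L  0  1  1  2  2  3  4  4
 K  0  1  2  2  2  3  4  4
 Q  0  1  2  2  2  3  4  5
dp[7][7] = 5. One LCS (by backtracking along matches): SHGLQ.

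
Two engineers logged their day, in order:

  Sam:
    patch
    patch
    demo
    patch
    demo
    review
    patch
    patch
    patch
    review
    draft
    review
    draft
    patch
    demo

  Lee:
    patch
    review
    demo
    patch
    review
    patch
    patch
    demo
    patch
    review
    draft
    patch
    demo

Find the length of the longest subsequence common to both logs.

Match patch (Sam #1, Lee #1), then demo (Sam #3, Lee #3), then patch (Sam #4, Lee #4), then review (Sam #6, Lee #5), then patch (Sam #7, Lee #6), then patch (Sam #8, Lee #7), then patch (Sam #9, Lee #9), then review (Sam #12, Lee #10), then draft (Sam #13, Lee #11), then patch (Sam #14, Lee #12), then demo (Sam #15, Lee #13) — 11 tasks in the same relative order in both, and the DP table's final entry dp[15][13] is also 11, so no common subsequence is longer.

11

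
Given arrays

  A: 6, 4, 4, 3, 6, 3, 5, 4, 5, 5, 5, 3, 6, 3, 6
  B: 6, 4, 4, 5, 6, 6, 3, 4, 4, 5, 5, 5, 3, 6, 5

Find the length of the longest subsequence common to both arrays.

11

One common subsequence of length 11: 6 (A #1, B #1); then 4 (A #2, B #2); then 4 (A #3, B #3); then 6 (A #5, B #6); then 3 (A #6, B #7); then 4 (A #8, B #9); then 5 (A #9, B #10); then 5 (A #10, B #11); then 5 (A #11, B #12); then 3 (A #12, B #13); then 6 (A #13, B #14). The LCS DP gives dp[15][15] = 11, so this is optimal.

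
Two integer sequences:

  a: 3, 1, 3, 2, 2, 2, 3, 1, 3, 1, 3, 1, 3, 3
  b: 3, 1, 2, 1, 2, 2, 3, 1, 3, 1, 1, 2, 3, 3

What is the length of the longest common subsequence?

Taking 3 at a[1]=b[1] → 1 at a[2]=b[2] → 2 at a[4]=b[3] → 2 at a[5]=b[5] → 2 at a[6]=b[6] → 3 at a[7]=b[7] → 1 at a[8]=b[8] → 3 at a[9]=b[9] → 1 at a[10]=b[10] → 1 at a[12]=b[11] → 3 at a[13]=b[13] → 3 at a[14]=b[14] gives a common subsequence of length 12. dp[14][14] = 12 confirms this is the maximum.

12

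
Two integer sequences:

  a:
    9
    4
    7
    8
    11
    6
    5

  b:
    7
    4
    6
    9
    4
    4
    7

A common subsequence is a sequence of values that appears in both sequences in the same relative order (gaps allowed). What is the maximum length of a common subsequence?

Let dp[i][j] be the LCS length of the first i values of a and the first j values of b. dp[i][j] = dp[i-1][j-1]+1 when the i-th and j-th values match, else max(dp[i-1][j], dp[i][j-1]).
    ·  7  4  6  9  4  4  7
 ·  0  0  0  0  0  0  0  0
 9  0  0  0  0  1  1  1  1
 4  0  0  1  1  1  2  2  2
 7  0  1  1  1  1  2  2  3
 8  0  1  1  1  1  2  2  3
11  0  1  1  1  1  2  2  3
 6  0  1  1  2  2  2  2  3
 5  0  1  1  2  2  2  2  3
dp[7][7] = 3. One LCS (by backtracking along matches): 9, 4, 7.

3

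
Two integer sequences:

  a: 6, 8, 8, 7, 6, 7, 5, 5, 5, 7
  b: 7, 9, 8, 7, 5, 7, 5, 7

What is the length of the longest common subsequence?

One common subsequence of length 5: 8 at a[3]=b[3]; then 7 at a[4]=b[4]; then 7 at a[6]=b[6]; then 5 at a[9]=b[7]; then 7 at a[10]=b[8], and the DP table's final entry dp[10][8] is also 5, so no common subsequence is longer.

5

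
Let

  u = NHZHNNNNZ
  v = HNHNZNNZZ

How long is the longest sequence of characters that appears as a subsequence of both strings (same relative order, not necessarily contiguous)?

6

Let dp[i][j] be the LCS length of the first i characters of u and the first j characters of v. dp[i][j] = dp[i-1][j-1]+1 when the i-th and j-th characters match, else max(dp[i-1][j], dp[i][j-1]).
    ·  H  N  H  N  Z  N  N  Z  Z
 ·  0  0  0  0  0  0  0  0  0  0
 N  0  0  1  1  1  1  1  1  1  1
 H  0  1  1  2  2  2  2  2  2  2
 Z  0  1  1  2  2  3  3  3  3  3
 H  0  1  1  2  2  3  3  3  3  3
 N  0  1  2  2  3  3  4  4  4  4
 N  0  1  2  2  3  3  4  5  5  5
 N  0  1  2  2  3  3  4  5  5  5
 N  0  1  2  2  3  3  4  5  5  5
 Z  0  1  2  2  3  4  4  5  6  6
dp[9][9] = 6. One LCS (by backtracking along matches): NHZNNZ.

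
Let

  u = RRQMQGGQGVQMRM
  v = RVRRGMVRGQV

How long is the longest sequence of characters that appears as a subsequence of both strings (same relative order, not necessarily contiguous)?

Pick R at u[1]=v[3]; then R at u[2]=v[4]; then M at u[4]=v[6]; then G at u[7]=v[9]; then Q at u[8]=v[10]; then V at u[10]=v[11]; all 6 characters appear in both, in order. dp[14][11] = 6 confirms this is the maximum.

6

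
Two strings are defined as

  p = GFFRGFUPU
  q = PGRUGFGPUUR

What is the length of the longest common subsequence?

Let dp[i][j] be the LCS length of the first i characters of p and the first j characters of q. dp[i][j] = dp[i-1][j-1]+1 when the i-th and j-th characters match, else max(dp[i-1][j], dp[i][j-1]).
    ·  P  G  R  U  G  F  G  P  U  U  R
 ·  0  0  0  0  0  0  0  0  0  0  0  0
 G  0  0  1  1  1  1  1  1  1  1  1  1
 F  0  0  1  1  1  1  2  2  2  2  2  2
 F  0  0  1  1  1  1  2  2  2  2  2  2
 R  0  0  1  2  2  2  2  2  2  2  2  3
 G  0  0  1  2  2  3  3  3  3  3  3  3
 F  0  0  1  2  2  3  4  4  4  4  4  4
 U  0  0  1  2  3  3  4  4  4  5  5  5
 P  0  1  1  2  3  3  4  4  5  5  5  5
 U  0  1  1  2  3  3  4  4  5  6  6  6
dp[9][11] = 6. One LCS (by backtracking along matches): GRGFUU.

6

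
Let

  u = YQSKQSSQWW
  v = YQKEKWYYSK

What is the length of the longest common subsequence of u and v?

One common subsequence of length 4: Y at u[1]=v[1], Q at u[2]=v[2], S at u[3]=v[9], K at u[4]=v[10]. Since dp[10][10] = 4, nothing longer is possible.

4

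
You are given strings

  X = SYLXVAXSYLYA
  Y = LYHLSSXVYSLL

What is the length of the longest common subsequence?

6

Let dp[i][j] be the LCS length of the first i characters of X and the first j characters of Y. dp[i][j] = dp[i-1][j-1]+1 when the i-th and j-th characters match, else max(dp[i-1][j], dp[i][j-1]).
    ·  L  Y  H  L  S  S  X  V  Y  S  L  L
 ·  0  0  0  0  0  0  0  0  0  0  0  0  0
 S  0  0  0  0  0  1  1  1  1  1  1  1  1
 Y  0  0  1  1  1  1  1  1  1  2  2  2  2
 L  0  1  1  1  2  2  2  2  2  2  2  3  3
 X  0  1  1  1  2  2  2  3  3  3  3  3  3
 V  0  1  1  1  2  2  2  3  4  4  4  4  4
 A  0  1  1  1  2  2  2  3  4  4  4  4  4
 X  0  1  1  1  2  2  2  3  4  4  4  4  4
 S  0  1  1  1  2  3  3  3  4  4  5  5  5
 Y  0  1  2  2  2  3  3  3  4  5  5  5  5
 L  0  1  2  2  3  3  3  3  4  5  5  6  6
 Y  0  1  2  2  3  3  3  3  4  5  5  6  6
 A  0  1  2  2  3  3  3  3  4  5  5  6  6
dp[12][12] = 6. One LCS (by backtracking along matches): YLXVSL.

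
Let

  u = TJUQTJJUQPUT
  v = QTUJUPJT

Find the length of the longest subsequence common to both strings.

Match T at u[1]=v[2], then U at u[3]=v[3], then J at u[7]=v[4], then U at u[8]=v[5], then P at u[10]=v[6], then T at u[12]=v[8] — 6 characters in the same relative order in both. dp[12][8] = 6 confirms this is the maximum.

6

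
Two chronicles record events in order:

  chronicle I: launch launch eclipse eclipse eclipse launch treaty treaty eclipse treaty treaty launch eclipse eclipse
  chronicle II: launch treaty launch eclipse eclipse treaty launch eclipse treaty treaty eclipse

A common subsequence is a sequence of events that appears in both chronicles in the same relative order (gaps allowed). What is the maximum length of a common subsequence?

One common subsequence of length 9: launch at chronicle I[1]=chronicle II[1], launch at chronicle I[2]=chronicle II[3], eclipse at chronicle I[3]=chronicle II[4], eclipse at chronicle I[4]=chronicle II[5], launch at chronicle I[6]=chronicle II[7], eclipse at chronicle I[9]=chronicle II[8], treaty at chronicle I[10]=chronicle II[9], treaty at chronicle I[11]=chronicle II[10], eclipse at chronicle I[14]=chronicle II[11], and the DP table's final entry dp[14][11] is also 9, so no common subsequence is longer.

9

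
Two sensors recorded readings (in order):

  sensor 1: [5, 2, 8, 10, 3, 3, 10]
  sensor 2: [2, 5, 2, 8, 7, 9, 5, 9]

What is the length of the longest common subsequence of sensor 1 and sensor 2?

3

Let dp[i][j] be the LCS length of the first i values of sensor 1 and the first j values of sensor 2. dp[i][j] = dp[i-1][j-1]+1 when the i-th and j-th values match, else max(dp[i-1][j], dp[i][j-1]).
    ·  2  5  2  8  7  9  5  9
 ·  0  0  0  0  0  0  0  0  0
 5  0  0  1  1  1  1  1  1  1
 2  0  1  1  2  2  2  2  2  2
 8  0  1  1  2  3  3  3  3  3
10  0  1  1  2  3  3  3  3  3
 3  0  1  1  2  3  3  3  3  3
 3  0  1  1  2  3  3  3  3  3
10  0  1  1  2  3  3  3  3  3
dp[7][8] = 3. One LCS (by backtracking along matches): 5, 2, 8.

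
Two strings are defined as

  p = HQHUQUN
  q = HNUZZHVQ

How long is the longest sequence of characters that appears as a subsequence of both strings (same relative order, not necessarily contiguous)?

3

One common subsequence of length 3: H (p #1, q #1) → H (p #3, q #6) → Q (p #5, q #8), and the DP table's final entry dp[7][8] is also 3, so no common subsequence is longer.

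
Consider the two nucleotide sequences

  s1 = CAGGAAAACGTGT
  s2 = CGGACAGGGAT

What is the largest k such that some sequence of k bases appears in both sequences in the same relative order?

Let dp[i][j] be the LCS length of the first i bases of s1 and the first j bases of s2. dp[i][j] = dp[i-1][j-1]+1 when the i-th and j-th bases match, else max(dp[i-1][j], dp[i][j-1]).
    ·  C  G  G  A  C  A  G  G  G  A  T
 ·  0  0  0  0  0  0  0  0  0  0  0  0
 C  0  1  1  1  1  1  1  1  1  1  1  1
 A  0  1  1  1  2  2  2  2  2  2  2  2
 G  0  1  2  2  2  2  2  3  3  3  3  3
 G  0  1  2  3  3  3  3  3  4  4  4  4
 A  0  1  2  3  4  4  4  4  4  4  5  5
 A  0  1  2  3  4  4  5  5  5  5  5  5
 A  0  1  2  3  4  4  5  5  5  5  6  6
 A  0  1  2  3  4  4  5  5  5  5  6  6
 C  0  1  2  3  4  5  5  5  5  5  6  6
 G  0  1  2  3  4  5  5  6  6  6  6  6
 T  0  1  2  3  4  5  5  6  6  6  6  7
 G  0  1  2  3  4  5  5  6  7  7  7  7
 T  0  1  2  3  4  5  5  6  7  7  7  8
dp[13][11] = 8. One LCS (by backtracking along matches): CGGAAGGT.

8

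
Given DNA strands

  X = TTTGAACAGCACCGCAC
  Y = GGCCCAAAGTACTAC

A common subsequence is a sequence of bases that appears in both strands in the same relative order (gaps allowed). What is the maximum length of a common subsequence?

9

Pick G [4,2], A [5,6], A [6,7], A [8,8], G [9,9], A [11,11], C [12,12], A [16,14], C [17,15]; all 9 bases appear in both, in order. The LCS DP gives dp[17][15] = 9, so this is optimal.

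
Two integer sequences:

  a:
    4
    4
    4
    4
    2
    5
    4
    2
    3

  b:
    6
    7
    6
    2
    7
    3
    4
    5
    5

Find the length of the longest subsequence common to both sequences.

2

Match 4 at a[1]=b[7]; then 5 at a[6]=b[9] — 2 values in the same relative order in both, and the DP table's final entry dp[9][9] is also 2, so no common subsequence is longer.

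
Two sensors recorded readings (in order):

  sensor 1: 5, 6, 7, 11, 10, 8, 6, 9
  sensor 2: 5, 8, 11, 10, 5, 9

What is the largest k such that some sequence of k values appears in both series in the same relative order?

Taking 5 at sensor 1[1]=sensor 2[1], then 11 at sensor 1[4]=sensor 2[3], then 10 at sensor 1[5]=sensor 2[4], then 9 at sensor 1[8]=sensor 2[6] gives a common subsequence of length 4. The LCS DP gives dp[8][6] = 4, so this is optimal.

4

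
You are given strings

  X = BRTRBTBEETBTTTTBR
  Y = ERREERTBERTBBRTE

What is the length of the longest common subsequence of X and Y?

Taking R [2,3], R [4,6], T [6,7], B [7,8], E [8,9], T [10,11], B [11,12], B [16,13], R [17,14] gives a common subsequence of length 9. Since dp[17][16] = 9, nothing longer is possible.

9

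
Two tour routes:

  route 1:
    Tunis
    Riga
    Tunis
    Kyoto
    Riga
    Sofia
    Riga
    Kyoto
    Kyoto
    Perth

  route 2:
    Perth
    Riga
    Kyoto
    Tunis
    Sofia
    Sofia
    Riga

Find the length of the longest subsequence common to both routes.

4

Pick Riga at route 1[2]=route 2[2]; then Tunis at route 1[3]=route 2[4]; then Sofia at route 1[6]=route 2[6]; then Riga at route 1[7]=route 2[7]; all 4 stops appear in both, in order. dp[10][7] = 4 confirms this is the maximum.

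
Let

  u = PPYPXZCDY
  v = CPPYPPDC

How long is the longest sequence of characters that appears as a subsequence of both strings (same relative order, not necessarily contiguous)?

Let dp[i][j] be the LCS length of the first i characters of u and the first j characters of v. dp[i][j] = dp[i-1][j-1]+1 when the i-th and j-th characters match, else max(dp[i-1][j], dp[i][j-1]).
    ·  C  P  P  Y  P  P  D  C
 ·  0  0  0  0  0  0  0  0  0
 P  0  0  1  1  1  1  1  1  1
 P  0  0  1  2  2  2  2  2  2
 Y  0  0  1  2  3  3  3  3  3
 P  0  0  1  2  3  4  4  4  4
 X  0  0  1  2  3  4  4  4  4
 Z  0  0  1  2  3  4  4  4  4
 C  0  1  1  2  3  4  4  4  5
 D  0  1  1  2  3  4  4  5  5
 Y  0  1  1  2  3  4  4  5  5
dp[9][8] = 5. One LCS (by backtracking along matches): PPYPC.

5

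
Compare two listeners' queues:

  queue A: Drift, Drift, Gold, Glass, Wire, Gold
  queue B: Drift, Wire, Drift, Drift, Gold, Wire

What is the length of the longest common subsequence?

4

Match Drift at queue A[1]=queue B[3] → Drift at queue A[2]=queue B[4] → Gold at queue A[3]=queue B[5] → Wire at queue A[5]=queue B[6] — 4 songs in the same relative order in both, and the DP table's final entry dp[6][6] is also 4, so no common subsequence is longer.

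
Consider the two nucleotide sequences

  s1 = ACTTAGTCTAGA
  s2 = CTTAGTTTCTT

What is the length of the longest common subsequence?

Let dp[i][j] be the LCS length of the first i bases of s1 and the first j bases of s2. dp[i][j] = dp[i-1][j-1]+1 when the i-th and j-th bases match, else max(dp[i-1][j], dp[i][j-1]).
    ·  C  T  T  A  G  T  T  T  C  T  T
 ·  0  0  0  0  0  0  0  0  0  0  0  0
 A  0  0  0  0  1  1  1  1  1  1  1  1
 C  0  1  1  1  1  1  1  1  1  2  2  2
 T  0  1  2  2  2  2  2  2  2  2  3  3
 T  0  1  2  3  3  3  3  3  3  3  3  4
 A  0  1  2  3  4  4  4  4  4  4  4  4
 G  0  1  2  3  4  5  5  5  5  5  5  5
 T  0  1  2  3  4  5  6  6  6  6  6  6
 C  0  1  2  3  4  5  6  6  6  7  7  7
 T  0  1  2  3  4  5  6  7  7  7  8  8
 A  0  1  2  3  4  5  6  7  7  7  8  8
 G  0  1  2  3  4  5  6  7  7  7  8  8
 A  0  1  2  3  4  5  6  7  7  7  8  8
dp[12][11] = 8. One LCS (by backtracking along matches): CTTAGTCT.

8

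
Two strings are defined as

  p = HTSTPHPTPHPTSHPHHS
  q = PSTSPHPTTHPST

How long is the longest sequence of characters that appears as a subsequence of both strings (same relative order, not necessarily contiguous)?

Pick T (p #2, q #3); then S (p #3, q #4); then P (p #5, q #5); then H (p #6, q #6); then P (p #7, q #7); then T (p #8, q #8); then T (p #12, q #9); then H (p #14, q #10); then P (p #15, q #11); then S (p #18, q #12); all 10 characters appear in both, in order. dp[18][13] = 10 confirms this is the maximum.

10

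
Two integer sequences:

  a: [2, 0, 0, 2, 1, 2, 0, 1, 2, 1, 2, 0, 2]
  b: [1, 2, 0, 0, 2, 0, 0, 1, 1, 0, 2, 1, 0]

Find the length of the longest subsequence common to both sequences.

Taking 2 [1,2], then 0 [2,3], then 0 [3,4], then 2 [4,5], then 1 [5,9], then 0 [7,10], then 2 [9,11], then 1 [10,12], then 0 [12,13] gives a common subsequence of length 9, and the DP table's final entry dp[13][13] is also 9, so no common subsequence is longer.

9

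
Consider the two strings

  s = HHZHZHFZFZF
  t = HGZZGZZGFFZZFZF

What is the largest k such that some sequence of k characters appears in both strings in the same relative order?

8

One common subsequence of length 8: H [1,1] → Z [3,6] → Z [5,7] → F [7,10] → Z [8,12] → F [9,13] → Z [10,14] → F [11,15], and the DP table's final entry dp[11][15] is also 8, so no common subsequence is longer.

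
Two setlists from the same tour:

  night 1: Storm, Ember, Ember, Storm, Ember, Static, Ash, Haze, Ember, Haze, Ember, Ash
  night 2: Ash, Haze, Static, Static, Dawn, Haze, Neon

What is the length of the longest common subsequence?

3

One common subsequence of length 3: Ash [7,1], Haze [8,2], Haze [10,6]. The LCS DP gives dp[12][7] = 3, so this is optimal.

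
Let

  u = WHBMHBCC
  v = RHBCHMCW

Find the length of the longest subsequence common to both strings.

Let dp[i][j] be the LCS length of the first i characters of u and the first j characters of v. dp[i][j] = dp[i-1][j-1]+1 when the i-th and j-th characters match, else max(dp[i-1][j], dp[i][j-1]).
    ·  R  H  B  C  H  M  C  W
 ·  0  0  0  0  0  0  0  0  0
 W  0  0  0  0  0  0  0  0  1
 H  0  0  1  1  1  1  1  1  1
 B  0  0  1  2  2  2  2  2  2
 M  0  0  1  2  2  2  3  3  3
 H  0  0  1  2  2  3  3  3  3
 B  0  0  1  2  2  3  3  3  3
 C  0  0  1  2  3  3  3  4  4
 C  0  0  1  2  3  3  3  4  4
dp[8][8] = 4. One LCS (by backtracking along matches): HBMC.

4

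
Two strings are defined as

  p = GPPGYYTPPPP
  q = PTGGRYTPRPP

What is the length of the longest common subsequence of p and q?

Let dp[i][j] be the LCS length of the first i characters of p and the first j characters of q. dp[i][j] = dp[i-1][j-1]+1 when the i-th and j-th characters match, else max(dp[i-1][j], dp[i][j-1]).
    ·  P  T  G  G  R  Y  T  P  R  P  P
 ·  0  0  0  0  0  0  0  0  0  0  0  0
 G  0  0  0  1  1  1  1  1  1  1  1  1
 P  0  1  1  1  1  1  1  1  2  2  2  2
 P  0  1  1  1  1  1  1  1  2  2  3  3
 G  0  1  1  2  2  2  2  2  2  2  3  3
 Y  0  1  1  2  2  2  3  3  3  3  3  3
 Y  0  1  1  2  2  2  3  3  3  3  3  3
 T  0  1  2  2  2  2  3  4  4  4  4  4
 P  0  1  2  2  2  2  3  4  5  5  5  5
 P  0  1  2  2  2  2  3  4  5  5  6  6
 P  0  1  2  2  2  2  3  4  5  5  6  7
 P  0  1  2  2  2  2  3  4  5  5  6  7
dp[11][11] = 7. One LCS (by backtracking along matches): GGYTPPP.

7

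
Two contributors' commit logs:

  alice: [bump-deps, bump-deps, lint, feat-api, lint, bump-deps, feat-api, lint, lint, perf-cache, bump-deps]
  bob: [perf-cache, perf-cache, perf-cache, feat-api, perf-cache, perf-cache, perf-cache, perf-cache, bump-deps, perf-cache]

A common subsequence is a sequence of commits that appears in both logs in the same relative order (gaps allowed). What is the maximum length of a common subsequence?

Match feat-api [4,4], then bump-deps [6,9], then perf-cache [10,10] — 3 commits in the same relative order in both. Since dp[11][10] = 3, nothing longer is possible.

3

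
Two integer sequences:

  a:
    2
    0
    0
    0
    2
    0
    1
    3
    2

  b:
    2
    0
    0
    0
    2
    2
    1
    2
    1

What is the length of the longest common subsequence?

Let dp[i][j] be the LCS length of the first i values of a and the first j values of b. dp[i][j] = dp[i-1][j-1]+1 when the i-th and j-th values match, else max(dp[i-1][j], dp[i][j-1]).
    ·  2  0  0  0  2  2  1  2  1
 ·  0  0  0  0  0  0  0  0  0  0
 2  0  1  1  1  1  1  1  1  1  1
 0  0  1  2  2  2  2  2  2  2  2
 0  0  1  2  3  3  3  3  3  3  3
 0  0  1  2  3  4  4  4  4  4  4
 2  0  1  2  3  4  5  5  5  5  5
 0  0  1  2  3  4  5  5  5  5  5
 1  0  1  2  3  4  5  5  6  6  6
 3  0  1  2  3  4  5  5  6  6  6
 2  0  1  2  3  4  5  6  6  7  7
dp[9][9] = 7. One LCS (by backtracking along matches): 2, 0, 0, 0, 2, 1, 2.

7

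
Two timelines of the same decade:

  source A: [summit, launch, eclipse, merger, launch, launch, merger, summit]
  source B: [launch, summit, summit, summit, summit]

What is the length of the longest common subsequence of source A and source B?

One common subsequence of length 2: summit [1,4] → summit [8,5]. dp[8][5] = 2 confirms this is the maximum.

2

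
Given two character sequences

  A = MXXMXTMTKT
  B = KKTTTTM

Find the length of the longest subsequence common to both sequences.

3

Pick T (A #6, B #4); then T (A #8, B #5); then T (A #10, B #6); all 3 characters appear in both, in order, and the DP table's final entry dp[10][7] is also 3, so no common subsequence is longer.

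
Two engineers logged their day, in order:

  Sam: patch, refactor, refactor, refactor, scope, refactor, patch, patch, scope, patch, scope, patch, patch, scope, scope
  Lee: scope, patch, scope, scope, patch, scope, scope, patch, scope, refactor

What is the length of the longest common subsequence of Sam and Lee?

7

Match patch [1,2], scope [5,4], patch [8,5], scope [9,6], scope [11,7], patch [13,8], scope [14,9] — 7 tasks in the same relative order in both. Since dp[15][10] = 7, nothing longer is possible.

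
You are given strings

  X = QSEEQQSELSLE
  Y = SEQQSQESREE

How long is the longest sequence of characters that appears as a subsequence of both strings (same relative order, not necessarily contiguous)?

8

Let dp[i][j] be the LCS length of the first i characters of X and the first j characters of Y. dp[i][j] = dp[i-1][j-1]+1 when the i-th and j-th characters match, else max(dp[i-1][j], dp[i][j-1]).
    ·  S  E  Q  Q  S  Q  E  S  R  E  E
 ·  0  0  0  0  0  0  0  0  0  0  0  0
 Q  0  0  0  1  1  1  1  1  1  1  1  1
 S  0  1  1  1  1  2  2  2  2  2  2  2
 E  0  1  2  2  2  2  2  3  3  3  3  3
 E  0  1  2  2  2  2  2  3  3  3  4  4
 Q  0  1  2  3  3  3  3  3  3  3  4  4
 Q  0  1  2  3  4  4  4  4  4  4  4  4
 S  0  1  2  3  4  5  5  5  5  5  5  5
 E  0  1  2  3  4  5  5  6  6  6  6  6
 L  0  1  2  3  4  5  5  6  6  6  6  6
 S  0  1  2  3  4  5  5  6  7  7  7  7
 L  0  1  2  3  4  5  5  6  7  7  7  7
 E  0  1  2  3  4  5  5  6  7  7  8  8
dp[12][11] = 8. One LCS (by backtracking along matches): SEQQSESE.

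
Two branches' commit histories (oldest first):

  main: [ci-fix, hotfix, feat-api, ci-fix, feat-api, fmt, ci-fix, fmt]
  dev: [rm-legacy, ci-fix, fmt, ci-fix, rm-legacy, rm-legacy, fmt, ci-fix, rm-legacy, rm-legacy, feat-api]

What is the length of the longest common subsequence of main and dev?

Match ci-fix [1,2], ci-fix [4,4], fmt [6,7], ci-fix [7,8] — 4 commits in the same relative order in both. Since dp[8][11] = 4, nothing longer is possible.

4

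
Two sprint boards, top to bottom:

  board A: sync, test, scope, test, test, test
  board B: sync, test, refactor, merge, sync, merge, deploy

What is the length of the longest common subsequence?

2

Match sync at board A[1]=board B[1]; then test at board A[2]=board B[2] — 2 tasks in the same relative order in both. Since dp[6][7] = 2, nothing longer is possible.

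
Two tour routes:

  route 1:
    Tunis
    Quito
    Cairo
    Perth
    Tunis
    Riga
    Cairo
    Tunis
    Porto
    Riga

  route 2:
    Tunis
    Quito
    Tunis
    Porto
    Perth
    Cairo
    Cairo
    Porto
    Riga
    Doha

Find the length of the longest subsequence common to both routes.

6

One common subsequence of length 6: Tunis (route 1 #1, route 2 #1) → Quito (route 1 #2, route 2 #2) → Cairo (route 1 #3, route 2 #6) → Cairo (route 1 #7, route 2 #7) → Porto (route 1 #9, route 2 #8) → Riga (route 1 #10, route 2 #9), and the DP table's final entry dp[10][10] is also 6, so no common subsequence is longer.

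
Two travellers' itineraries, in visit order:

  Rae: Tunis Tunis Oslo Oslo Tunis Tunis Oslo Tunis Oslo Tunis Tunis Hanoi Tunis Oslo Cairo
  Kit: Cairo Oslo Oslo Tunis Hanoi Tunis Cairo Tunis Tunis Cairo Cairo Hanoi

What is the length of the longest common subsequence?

Pick Oslo (Rae #3, Kit #2); then Oslo (Rae #4, Kit #3); then Tunis (Rae #5, Kit #4); then Tunis (Rae #6, Kit #6); then Tunis (Rae #8, Kit #8); then Tunis (Rae #10, Kit #9); then Hanoi (Rae #12, Kit #12); all 7 stops appear in both, in order. dp[15][12] = 7 confirms this is the maximum.

7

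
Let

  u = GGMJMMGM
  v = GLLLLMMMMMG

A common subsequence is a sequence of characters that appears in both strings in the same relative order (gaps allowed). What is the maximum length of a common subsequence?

5

Match G [1,1]; then M [3,8]; then M [5,9]; then M [6,10]; then G [7,11] — 5 characters in the same relative order in both, and the DP table's final entry dp[8][11] is also 5, so no common subsequence is longer.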